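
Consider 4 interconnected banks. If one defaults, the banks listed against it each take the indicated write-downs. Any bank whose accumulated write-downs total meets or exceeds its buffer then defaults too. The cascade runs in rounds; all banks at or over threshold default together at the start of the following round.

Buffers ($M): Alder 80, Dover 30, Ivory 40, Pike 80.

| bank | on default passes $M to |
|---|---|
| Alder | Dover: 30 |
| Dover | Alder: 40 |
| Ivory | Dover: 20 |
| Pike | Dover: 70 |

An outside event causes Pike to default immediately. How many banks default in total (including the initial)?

2

Round 1 — Pike defaults (initial).
  Dover: +70 → 70 ≥ 30
Round 2 — Dover defaults.
  Alder: +40 → 40 < 80
No further defaults.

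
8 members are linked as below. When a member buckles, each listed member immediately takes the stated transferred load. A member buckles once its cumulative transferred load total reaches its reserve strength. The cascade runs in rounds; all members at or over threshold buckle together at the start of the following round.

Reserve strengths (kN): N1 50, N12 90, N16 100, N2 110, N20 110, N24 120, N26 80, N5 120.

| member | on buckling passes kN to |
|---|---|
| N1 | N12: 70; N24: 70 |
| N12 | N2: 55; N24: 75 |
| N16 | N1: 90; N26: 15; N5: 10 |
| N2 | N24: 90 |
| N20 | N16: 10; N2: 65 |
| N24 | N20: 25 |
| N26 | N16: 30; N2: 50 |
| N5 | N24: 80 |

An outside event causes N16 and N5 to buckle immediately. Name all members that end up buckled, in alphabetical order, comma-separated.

Round 1 — N16, N5 buckle (initial).
  N1: +90 → 90 ≥ 50
  N24: +80 → 80 < 120
  N26: +15 → 15 < 80
Round 2 — N1 buckles.
  N12: +70 → 70 < 90
  N24: +70 → 150 ≥ 120
Round 3 — N24 buckles.
  N20: +25 → 25 < 110
No further bucklings.

N1, N16, N24, N5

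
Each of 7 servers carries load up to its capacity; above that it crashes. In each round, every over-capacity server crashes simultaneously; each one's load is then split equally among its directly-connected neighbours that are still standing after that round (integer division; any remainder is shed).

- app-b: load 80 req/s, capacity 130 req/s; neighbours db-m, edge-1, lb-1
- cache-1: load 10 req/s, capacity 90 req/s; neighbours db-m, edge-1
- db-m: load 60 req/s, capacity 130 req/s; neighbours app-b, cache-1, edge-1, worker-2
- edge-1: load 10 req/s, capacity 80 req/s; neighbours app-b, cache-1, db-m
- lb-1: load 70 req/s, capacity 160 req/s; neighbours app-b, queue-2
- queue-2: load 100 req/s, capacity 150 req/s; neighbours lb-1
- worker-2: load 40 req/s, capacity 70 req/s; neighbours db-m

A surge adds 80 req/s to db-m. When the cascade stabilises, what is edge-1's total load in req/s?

45

Round 1 — db-m at 140 > 130. db-m crashes.
  db-m sheds 140 req/s to app-b, cache-1, edge-1, worker-2: 35 each.
    app-b: 80+35 = 115 ≤ 130
    cache-1: 10+35 = 45 ≤ 90
    edge-1: 10+35 = 45 ≤ 80
    worker-2: 40+35 = 75 > 70
Round 2 — worker-2 crashes.
  worker-2 sheds 75 req/s: no online neighbours, lost.
No further crashes.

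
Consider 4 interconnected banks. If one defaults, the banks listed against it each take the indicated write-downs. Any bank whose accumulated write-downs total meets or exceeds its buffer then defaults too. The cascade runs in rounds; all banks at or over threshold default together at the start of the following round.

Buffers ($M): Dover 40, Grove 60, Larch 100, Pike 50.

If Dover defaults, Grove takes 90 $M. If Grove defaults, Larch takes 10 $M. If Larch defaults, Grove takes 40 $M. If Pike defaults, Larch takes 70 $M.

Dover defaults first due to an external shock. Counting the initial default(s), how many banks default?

2

Round 1 — Dover defaults (initial).
  Grove: +90 → 90 ≥ 60
Round 2 — Grove defaults.
  Larch: +10 → 10 < 100
No further defaults.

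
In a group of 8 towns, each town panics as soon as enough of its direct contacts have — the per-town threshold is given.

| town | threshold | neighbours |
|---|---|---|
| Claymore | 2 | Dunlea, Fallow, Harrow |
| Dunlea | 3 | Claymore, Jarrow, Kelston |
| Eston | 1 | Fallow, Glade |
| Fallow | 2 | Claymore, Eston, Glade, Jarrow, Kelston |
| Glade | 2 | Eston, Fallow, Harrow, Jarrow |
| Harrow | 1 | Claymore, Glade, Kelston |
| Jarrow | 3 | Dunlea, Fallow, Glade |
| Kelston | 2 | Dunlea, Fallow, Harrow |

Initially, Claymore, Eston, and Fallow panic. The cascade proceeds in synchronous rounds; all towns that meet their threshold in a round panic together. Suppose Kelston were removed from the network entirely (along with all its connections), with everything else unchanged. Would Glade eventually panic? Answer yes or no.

yes

With Kelston removed:
Round 1 — Claymore, Eston, Fallow panic (initial).
Round 2 — checking thresholds:
  Dunlea: 1 of 2 neighbours < 3, not yet.
  Glade: 2 of 4 neighbours ≥ 2, panics.
  Harrow: 1 of 2 neighbours ≥ 1, panics.
  Jarrow: 1 of 3 neighbours < 3, not yet.
Round 3 — no new panics; cascade stops.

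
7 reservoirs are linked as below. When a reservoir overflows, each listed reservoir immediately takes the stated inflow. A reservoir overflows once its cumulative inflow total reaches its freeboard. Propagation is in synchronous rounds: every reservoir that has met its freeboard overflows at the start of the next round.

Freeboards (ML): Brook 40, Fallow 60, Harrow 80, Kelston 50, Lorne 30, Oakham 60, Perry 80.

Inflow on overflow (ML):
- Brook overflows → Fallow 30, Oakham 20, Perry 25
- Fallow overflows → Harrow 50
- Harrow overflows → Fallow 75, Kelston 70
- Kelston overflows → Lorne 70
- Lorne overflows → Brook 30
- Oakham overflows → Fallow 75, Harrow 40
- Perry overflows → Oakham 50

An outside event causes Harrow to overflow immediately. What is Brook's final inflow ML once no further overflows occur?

Round 1 — Harrow overflows (initial).
  Fallow: +75 → 75 ≥ 60
  Kelston: +70 → 70 ≥ 50
Round 2 — Fallow, Kelston overflow.
  Lorne: +70 → 70 ≥ 30
Round 3 — Lorne overflows.
  Brook: +30 → 30 < 40
No further overflows.

30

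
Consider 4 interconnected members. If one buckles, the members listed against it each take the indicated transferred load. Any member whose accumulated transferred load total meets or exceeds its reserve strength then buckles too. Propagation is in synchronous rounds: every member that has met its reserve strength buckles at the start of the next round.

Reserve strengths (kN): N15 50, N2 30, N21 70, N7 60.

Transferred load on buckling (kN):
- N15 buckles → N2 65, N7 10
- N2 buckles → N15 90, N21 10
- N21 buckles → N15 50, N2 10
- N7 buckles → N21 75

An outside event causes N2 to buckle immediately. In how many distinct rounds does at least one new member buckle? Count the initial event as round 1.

2

Round 1 — N2 buckles (initial).
  N15: +90 → 90 ≥ 50
  N21: +10 → 10 < 70
Round 2 — N15 buckles.
  N7: +10 → 10 < 60
No further bucklings.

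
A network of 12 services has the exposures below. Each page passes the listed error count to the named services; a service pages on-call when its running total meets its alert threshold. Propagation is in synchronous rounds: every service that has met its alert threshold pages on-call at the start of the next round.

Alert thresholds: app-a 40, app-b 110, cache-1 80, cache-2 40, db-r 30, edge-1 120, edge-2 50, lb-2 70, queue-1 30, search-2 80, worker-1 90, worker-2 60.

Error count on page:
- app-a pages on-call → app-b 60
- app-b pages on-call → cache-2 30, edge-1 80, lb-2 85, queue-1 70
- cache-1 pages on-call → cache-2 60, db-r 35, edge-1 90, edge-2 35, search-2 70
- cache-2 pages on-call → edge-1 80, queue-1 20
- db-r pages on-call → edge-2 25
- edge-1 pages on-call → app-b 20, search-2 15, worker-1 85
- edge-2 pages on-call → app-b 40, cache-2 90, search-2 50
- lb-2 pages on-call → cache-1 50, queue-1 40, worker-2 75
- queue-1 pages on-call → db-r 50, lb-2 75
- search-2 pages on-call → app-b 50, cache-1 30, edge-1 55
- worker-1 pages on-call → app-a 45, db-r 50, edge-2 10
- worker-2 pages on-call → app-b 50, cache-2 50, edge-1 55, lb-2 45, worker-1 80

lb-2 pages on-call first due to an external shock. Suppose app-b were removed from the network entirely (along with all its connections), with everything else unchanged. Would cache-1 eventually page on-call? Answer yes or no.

no

With app-b removed:
Round 1 — lb-2 pages on-call (initial).
  cache-1: +50 → 50 < 80
  queue-1: +40 → 40 ≥ 30
  worker-2: +75 → 75 ≥ 60
Round 2 — queue-1, worker-2 page on-call.
  cache-2: +50 → 50 ≥ 40
  db-r: +50 → 50 ≥ 30
  edge-1: +55 → 55 < 120
  worker-1: +80 → 80 < 90
Round 3 — cache-2, db-r page on-call.
  edge-1: +80 → 135 ≥ 120
  edge-2: +25 → 25 < 50
Round 4 — edge-1 pages on-call.
  search-2: +15 → 15 < 80
  worker-1: +85 → 165 ≥ 90
Round 5 — worker-1 pages on-call.
  app-a: +45 → 45 ≥ 40
  edge-2: +10 → 35 < 50
Round 6 — app-a pages on-call.
No further pages.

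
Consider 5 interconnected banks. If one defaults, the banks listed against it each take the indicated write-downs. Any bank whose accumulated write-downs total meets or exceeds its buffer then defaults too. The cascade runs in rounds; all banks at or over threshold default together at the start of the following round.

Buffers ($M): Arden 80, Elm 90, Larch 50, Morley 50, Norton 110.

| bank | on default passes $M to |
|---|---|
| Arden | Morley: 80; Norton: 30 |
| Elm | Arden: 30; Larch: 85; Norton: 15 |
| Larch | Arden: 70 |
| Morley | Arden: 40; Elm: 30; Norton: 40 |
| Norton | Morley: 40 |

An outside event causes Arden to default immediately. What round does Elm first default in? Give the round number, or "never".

never

Round 1 — Arden defaults (initial).
  Morley: +80 → 80 ≥ 50
  Norton: +30 → 30 < 110
Round 2 — Morley defaults.
  Elm: +30 → 30 < 90
  Norton: +40 → 70 < 110
No further defaults.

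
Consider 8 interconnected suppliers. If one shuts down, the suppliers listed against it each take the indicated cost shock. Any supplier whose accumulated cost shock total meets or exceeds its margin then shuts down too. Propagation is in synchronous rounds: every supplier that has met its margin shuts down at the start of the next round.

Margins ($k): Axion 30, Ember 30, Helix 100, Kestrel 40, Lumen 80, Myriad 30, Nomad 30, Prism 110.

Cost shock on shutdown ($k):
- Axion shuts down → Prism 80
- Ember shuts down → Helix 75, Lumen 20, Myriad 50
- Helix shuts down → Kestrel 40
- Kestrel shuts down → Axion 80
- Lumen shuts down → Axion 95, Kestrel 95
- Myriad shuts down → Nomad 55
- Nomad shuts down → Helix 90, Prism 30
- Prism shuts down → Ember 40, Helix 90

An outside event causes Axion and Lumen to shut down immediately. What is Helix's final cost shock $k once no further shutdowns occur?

0

Round 1 — Axion, Lumen shut down (initial).
  Kestrel: +95 → 95 ≥ 40
  Prism: +80 → 80 < 110
Round 2 — Kestrel shuts down.
No further shutdowns.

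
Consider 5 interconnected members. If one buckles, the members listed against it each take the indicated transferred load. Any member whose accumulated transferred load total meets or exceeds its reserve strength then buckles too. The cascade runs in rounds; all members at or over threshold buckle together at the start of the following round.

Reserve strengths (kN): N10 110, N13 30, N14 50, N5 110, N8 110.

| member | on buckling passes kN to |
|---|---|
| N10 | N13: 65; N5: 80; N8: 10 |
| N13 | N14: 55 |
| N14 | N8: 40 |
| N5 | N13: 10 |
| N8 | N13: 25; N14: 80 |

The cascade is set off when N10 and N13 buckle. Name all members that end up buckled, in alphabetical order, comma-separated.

Round 1 — N10, N13 buckle (initial).
  N14: +55 → 55 ≥ 50
  N5: +80 → 80 < 110
  N8: +10 → 10 < 110
Round 2 — N14 buckles.
  N8: +40 → 50 < 110
No further bucklings.

N10, N13, N14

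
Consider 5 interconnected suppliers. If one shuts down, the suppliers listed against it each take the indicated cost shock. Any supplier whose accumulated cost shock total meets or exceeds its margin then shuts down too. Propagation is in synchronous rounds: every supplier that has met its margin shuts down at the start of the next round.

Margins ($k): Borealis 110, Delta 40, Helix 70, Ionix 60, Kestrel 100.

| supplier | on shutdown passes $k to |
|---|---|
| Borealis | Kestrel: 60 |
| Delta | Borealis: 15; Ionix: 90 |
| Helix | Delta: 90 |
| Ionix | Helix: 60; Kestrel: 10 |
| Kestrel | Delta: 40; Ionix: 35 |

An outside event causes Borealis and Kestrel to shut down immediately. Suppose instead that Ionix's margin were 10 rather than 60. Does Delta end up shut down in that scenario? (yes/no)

With Ionix's margin at 10:
Round 1 — Borealis, Kestrel shut down (initial).
  Delta: +40 → 40 ≥ 40
  Ionix: +35 → 35 ≥ 10
Round 2 — Delta, Ionix shut down.
  Helix: +60 → 60 < 70
No further shutdowns.

yes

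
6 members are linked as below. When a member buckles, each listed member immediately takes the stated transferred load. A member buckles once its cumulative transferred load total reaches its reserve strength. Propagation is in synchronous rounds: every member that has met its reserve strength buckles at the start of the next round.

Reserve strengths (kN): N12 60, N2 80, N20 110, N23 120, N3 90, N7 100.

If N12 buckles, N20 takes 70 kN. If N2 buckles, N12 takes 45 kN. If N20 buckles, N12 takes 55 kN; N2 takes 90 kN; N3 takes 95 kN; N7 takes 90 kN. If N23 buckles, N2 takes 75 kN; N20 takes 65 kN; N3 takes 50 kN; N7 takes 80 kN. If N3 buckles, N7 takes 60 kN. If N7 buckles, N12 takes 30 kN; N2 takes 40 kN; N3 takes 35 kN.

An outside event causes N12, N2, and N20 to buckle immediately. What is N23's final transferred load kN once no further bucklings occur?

0

Round 1 — N12, N2, N20 buckle (initial).
  N3: +95 → 95 ≥ 90
  N7: +90 → 90 < 100
Round 2 — N3 buckles.
  N7: +60 → 150 ≥ 100
Round 3 — N7 buckles.
No further bucklings.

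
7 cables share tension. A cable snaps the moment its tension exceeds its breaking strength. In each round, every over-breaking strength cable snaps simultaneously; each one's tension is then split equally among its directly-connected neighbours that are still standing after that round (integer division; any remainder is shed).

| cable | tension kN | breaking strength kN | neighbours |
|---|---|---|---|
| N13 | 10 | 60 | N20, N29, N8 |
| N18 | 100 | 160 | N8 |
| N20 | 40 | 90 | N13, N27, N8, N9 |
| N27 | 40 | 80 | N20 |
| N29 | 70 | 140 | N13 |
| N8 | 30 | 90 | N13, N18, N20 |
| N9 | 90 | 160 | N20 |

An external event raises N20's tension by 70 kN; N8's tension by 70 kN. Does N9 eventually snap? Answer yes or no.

no

Round 1 — N20 at 110 > 90; N8 at 100 > 90. N20, N8 snap.
  N20 sheds 110 kN to N13, N27, N9: 36 each (2 lost).
    N13: 10+36 = 46 ≤ 60
    N27: 40+36 = 76 ≤ 80
    N9: 90+36 = 126 ≤ 160
  N8 sheds 100 kN to N13, N18: 50 each.
    N13: 46+50 = 96 > 60
    N18: 100+50 = 150 ≤ 160
Round 2 — N13 snaps.
  N13 sheds 96 kN to N29: 96 each.
    N29: 70+96 = 166 > 140
Round 3 — N29 snaps.
  N29 sheds 166 kN: no online neighbours, lost.
No further breaks.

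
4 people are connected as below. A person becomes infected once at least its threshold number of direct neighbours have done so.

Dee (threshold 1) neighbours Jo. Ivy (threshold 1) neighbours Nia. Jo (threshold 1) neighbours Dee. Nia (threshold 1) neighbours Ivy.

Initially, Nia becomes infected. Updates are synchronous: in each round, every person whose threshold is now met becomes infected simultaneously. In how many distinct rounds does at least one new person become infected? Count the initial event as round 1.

2

Round 1 — Nia becomes infected (initial).
Round 2 — checking thresholds:
  Ivy: 1 of 1 neighbours ≥ 1, becomes infected.
Round 3 — no new infections; cascade stops.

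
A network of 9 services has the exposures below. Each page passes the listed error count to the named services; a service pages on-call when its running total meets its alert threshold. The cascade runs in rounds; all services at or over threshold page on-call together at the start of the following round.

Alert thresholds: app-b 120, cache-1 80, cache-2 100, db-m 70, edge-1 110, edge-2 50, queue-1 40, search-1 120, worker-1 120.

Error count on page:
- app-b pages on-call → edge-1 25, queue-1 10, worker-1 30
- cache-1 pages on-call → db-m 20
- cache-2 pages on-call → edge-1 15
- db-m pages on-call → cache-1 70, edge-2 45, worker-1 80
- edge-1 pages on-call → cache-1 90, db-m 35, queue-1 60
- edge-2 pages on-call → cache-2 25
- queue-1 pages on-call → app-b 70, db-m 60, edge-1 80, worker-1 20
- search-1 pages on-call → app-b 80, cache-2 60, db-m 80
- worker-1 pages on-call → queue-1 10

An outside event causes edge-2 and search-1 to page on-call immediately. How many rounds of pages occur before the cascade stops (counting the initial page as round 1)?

2

Round 1 — edge-2, search-1 page on-call (initial).
  app-b: +80 → 80 < 120
  cache-2: +25+60 → 85 < 100
  db-m: +80 → 80 ≥ 70
Round 2 — db-m pages on-call.
  cache-1: +70 → 70 < 80
  worker-1: +80 → 80 < 120
No further pages.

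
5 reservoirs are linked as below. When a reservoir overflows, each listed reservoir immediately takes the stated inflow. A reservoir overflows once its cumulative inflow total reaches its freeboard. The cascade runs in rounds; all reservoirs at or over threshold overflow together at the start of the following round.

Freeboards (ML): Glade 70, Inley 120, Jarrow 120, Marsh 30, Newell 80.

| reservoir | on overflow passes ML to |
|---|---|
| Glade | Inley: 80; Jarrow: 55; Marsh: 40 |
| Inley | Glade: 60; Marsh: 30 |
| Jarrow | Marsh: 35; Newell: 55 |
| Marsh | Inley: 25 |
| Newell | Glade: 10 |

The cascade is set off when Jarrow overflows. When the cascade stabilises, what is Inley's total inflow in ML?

25

Round 1 — Jarrow overflows (initial).
  Marsh: +35 → 35 ≥ 30
  Newell: +55 → 55 < 80
Round 2 — Marsh overflows.
  Inley: +25 → 25 < 120
No further overflows.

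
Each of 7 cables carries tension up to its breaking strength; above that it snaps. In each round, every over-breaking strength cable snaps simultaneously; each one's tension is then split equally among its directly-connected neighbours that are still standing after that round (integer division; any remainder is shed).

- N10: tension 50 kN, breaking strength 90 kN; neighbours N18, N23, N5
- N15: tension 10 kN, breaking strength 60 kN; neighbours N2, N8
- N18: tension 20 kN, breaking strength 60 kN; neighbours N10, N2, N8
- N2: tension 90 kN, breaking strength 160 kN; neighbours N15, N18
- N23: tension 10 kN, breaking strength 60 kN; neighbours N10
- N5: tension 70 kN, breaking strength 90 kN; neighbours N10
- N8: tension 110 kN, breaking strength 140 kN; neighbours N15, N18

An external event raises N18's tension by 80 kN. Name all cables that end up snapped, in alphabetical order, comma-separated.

N15, N18, N2, N8

Round 1 — N18 at 100 > 60. N18 snaps.
  N18 sheds 100 kN to N10, N2, N8: 33 each (1 lost).
    N10: 50+33 = 83 ≤ 90
    N2: 90+33 = 123 ≤ 160
    N8: 110+33 = 143 > 140
Round 2 — N8 snaps.
  N8 sheds 143 kN to N15: 143 each.
    N15: 10+143 = 153 > 60
Round 3 — N15 snaps.
  N15 sheds 153 kN to N2: 153 each.
    N2: 123+153 = 276 > 160
Round 4 — N2 snaps.
  N2 sheds 276 kN: no online neighbours, lost.
No further breaks.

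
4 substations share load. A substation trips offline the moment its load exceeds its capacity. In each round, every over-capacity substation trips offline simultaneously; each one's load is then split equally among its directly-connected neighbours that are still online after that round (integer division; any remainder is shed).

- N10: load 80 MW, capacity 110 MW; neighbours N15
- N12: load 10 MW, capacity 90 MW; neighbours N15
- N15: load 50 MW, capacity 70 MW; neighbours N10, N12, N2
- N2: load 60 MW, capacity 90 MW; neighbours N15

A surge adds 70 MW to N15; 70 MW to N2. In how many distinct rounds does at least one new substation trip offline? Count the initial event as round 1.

Round 1 — N15 at 120 > 70; N2 at 130 > 90. N15, N2 trip offline.
  N15 sheds 120 MW to N10, N12: 60 each.
    N10: 80+60 = 140 > 110
    N12: 10+60 = 70 ≤ 90
  N2 sheds 130 MW: no online neighbours, lost.
Round 2 — N10 trips offline.
  N10 sheds 140 MW: no online neighbours, lost.
No further trips.

2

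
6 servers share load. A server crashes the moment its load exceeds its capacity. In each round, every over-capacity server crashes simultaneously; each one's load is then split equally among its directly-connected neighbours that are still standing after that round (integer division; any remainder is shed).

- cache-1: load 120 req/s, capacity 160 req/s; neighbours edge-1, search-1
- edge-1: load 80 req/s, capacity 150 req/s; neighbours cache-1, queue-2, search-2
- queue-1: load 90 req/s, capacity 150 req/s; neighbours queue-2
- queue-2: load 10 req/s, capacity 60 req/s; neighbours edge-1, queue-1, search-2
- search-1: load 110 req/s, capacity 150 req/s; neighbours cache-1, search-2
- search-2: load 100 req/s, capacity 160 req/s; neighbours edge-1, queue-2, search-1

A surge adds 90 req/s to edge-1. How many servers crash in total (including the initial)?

5

Round 1 — edge-1 at 170 > 150. edge-1 crashes.
  edge-1 sheds 170 req/s to cache-1, queue-2, search-2: 56 each (2 lost).
    cache-1: 120+56 = 176 > 160
    queue-2: 10+56 = 66 > 60
    search-2: 100+56 = 156 ≤ 160
Round 2 — cache-1, queue-2 crash.
  cache-1 sheds 176 req/s to search-1: 176 each.
    search-1: 110+176 = 286 > 150
  queue-2 sheds 66 req/s to queue-1, search-2: 33 each.
    queue-1: 90+33 = 123 ≤ 150
    search-2: 156+33 = 189 > 160
Round 3 — search-1, search-2 crash.
  search-1 sheds 286 req/s: no online neighbours, lost.
  search-2 sheds 189 req/s: no online neighbours, lost.
No further crashes.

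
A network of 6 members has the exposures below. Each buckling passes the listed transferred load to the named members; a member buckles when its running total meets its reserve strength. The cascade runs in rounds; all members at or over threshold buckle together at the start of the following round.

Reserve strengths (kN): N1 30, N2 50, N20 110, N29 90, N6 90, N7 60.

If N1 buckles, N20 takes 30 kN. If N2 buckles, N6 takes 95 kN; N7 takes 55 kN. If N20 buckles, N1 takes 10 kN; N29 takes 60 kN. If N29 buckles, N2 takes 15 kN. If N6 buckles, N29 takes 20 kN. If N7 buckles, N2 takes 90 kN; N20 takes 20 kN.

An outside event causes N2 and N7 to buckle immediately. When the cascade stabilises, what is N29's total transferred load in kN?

20

Round 1 — N2, N7 buckle (initial).
  N20: +20 → 20 < 110
  N6: +95 → 95 ≥ 90
Round 2 — N6 buckles.
  N29: +20 → 20 < 90
No further bucklings.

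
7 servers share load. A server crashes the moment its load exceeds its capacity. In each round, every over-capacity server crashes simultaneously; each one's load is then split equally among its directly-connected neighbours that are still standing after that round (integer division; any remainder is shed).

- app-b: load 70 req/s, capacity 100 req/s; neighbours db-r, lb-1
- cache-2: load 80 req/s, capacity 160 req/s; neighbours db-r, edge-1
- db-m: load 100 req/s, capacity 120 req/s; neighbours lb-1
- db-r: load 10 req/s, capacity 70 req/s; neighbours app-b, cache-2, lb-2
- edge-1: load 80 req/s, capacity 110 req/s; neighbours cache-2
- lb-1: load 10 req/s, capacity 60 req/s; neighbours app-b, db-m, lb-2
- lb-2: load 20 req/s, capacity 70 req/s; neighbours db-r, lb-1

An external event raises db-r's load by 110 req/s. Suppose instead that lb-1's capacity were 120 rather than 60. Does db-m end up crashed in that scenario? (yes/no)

no

With lb-1's capacity at 120:
Round 1 — db-r at 120 > 70. db-r crashes.
  db-r sheds 120 req/s to app-b, cache-2, lb-2: 40 each.
    app-b: 70+40 = 110 > 100
    cache-2: 80+40 = 120 ≤ 160
    lb-2: 20+40 = 60 ≤ 70
Round 2 — app-b crashes.
  app-b sheds 110 req/s to lb-1: 110 each.
    lb-1: 10+110 = 120 ≤ 120
No further crashes.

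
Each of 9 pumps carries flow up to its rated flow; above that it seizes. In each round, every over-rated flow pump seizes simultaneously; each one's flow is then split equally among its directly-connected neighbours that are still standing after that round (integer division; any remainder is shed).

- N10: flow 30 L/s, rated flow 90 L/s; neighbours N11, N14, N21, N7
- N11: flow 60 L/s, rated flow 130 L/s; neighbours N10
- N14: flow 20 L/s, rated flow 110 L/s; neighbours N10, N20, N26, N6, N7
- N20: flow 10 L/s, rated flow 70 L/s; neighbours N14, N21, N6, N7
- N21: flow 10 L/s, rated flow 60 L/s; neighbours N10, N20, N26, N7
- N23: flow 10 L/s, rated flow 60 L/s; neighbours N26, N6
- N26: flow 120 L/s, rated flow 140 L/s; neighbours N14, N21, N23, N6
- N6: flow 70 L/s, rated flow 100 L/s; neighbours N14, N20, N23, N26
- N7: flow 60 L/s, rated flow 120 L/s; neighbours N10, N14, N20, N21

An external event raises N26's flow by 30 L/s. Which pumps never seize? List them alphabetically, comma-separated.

Round 1 — N26 at 150 > 140. N26 seizes.
  N26 sheds 150 L/s to N14, N21, N23, N6: 37 each (2 lost).
    N14: 20+37 = 57 ≤ 110
    N21: 10+37 = 47 ≤ 60
    N23: 10+37 = 47 ≤ 60
    N6: 70+37 = 107 > 100
Round 2 — N6 seizes.
  N6 sheds 107 L/s to N14, N20, N23: 35 each (2 lost).
    N14: 57+35 = 92 ≤ 110
    N20: 10+35 = 45 ≤ 70
    N23: 47+35 = 82 > 60
Round 3 — N23 seizes.
  N23 sheds 82 L/s: no online neighbours, lost.
No further seizures.

N10, N11, N14, N20, N21, N7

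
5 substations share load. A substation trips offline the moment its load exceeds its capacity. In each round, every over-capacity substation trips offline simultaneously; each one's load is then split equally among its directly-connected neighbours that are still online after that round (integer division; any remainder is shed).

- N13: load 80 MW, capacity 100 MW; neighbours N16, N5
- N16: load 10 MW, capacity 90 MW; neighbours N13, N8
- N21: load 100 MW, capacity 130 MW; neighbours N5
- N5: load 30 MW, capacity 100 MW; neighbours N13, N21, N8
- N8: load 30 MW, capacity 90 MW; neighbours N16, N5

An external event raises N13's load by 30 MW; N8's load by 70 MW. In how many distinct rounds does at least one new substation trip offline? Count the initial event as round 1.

3

Round 1 — N13 at 110 > 100; N8 at 100 > 90. N13, N8 trip offline.
  N13 sheds 110 MW to N16, N5: 55 each.
    N16: 10+55 = 65 ≤ 90
    N5: 30+55 = 85 ≤ 100
  N8 sheds 100 MW to N16, N5: 50 each.
    N16: 65+50 = 115 > 90
    N5: 85+50 = 135 > 100
Round 2 — N16, N5 trip offline.
  N16 sheds 115 MW: no online neighbours, lost.
  N5 sheds 135 MW to N21: 135 each.
    N21: 100+135 = 235 > 130
Round 3 — N21 trips offline.
  N21 sheds 235 MW: no online neighbours, lost.
No further trips.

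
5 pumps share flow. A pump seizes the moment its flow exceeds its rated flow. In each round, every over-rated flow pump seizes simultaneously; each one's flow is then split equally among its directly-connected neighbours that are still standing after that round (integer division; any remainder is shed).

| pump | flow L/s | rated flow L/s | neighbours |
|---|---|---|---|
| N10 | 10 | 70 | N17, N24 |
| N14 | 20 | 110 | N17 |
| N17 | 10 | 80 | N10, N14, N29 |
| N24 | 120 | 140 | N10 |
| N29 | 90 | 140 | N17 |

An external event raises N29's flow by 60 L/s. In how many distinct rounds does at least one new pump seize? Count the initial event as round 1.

4

Round 1 — N29 at 150 > 140. N29 seizes.
  N29 sheds 150 L/s to N17: 150 each.
    N17: 10+150 = 160 > 80
Round 2 — N17 seizes.
  N17 sheds 160 L/s to N10, N14: 80 each.
    N10: 10+80 = 90 > 70
    N14: 20+80 = 100 ≤ 110
Round 3 — N10 seizes.
  N10 sheds 90 L/s to N24: 90 each.
    N24: 120+90 = 210 > 140
Round 4 — N24 seizes.
  N24 sheds 210 L/s: no online neighbours, lost.
No further seizures.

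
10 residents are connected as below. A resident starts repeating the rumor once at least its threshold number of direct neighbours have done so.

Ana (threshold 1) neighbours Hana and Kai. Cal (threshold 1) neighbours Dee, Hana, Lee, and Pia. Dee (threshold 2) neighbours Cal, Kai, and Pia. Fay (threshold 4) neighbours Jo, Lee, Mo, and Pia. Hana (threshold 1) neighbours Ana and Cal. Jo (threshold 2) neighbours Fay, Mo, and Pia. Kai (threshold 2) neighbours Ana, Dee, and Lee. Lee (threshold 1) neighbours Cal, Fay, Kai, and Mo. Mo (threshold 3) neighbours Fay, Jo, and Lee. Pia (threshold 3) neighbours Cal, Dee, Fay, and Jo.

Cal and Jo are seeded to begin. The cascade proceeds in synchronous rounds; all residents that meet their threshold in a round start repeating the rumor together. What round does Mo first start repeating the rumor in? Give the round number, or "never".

Round 1 — Cal, Jo start repeating the rumor (initial).
Round 2 — checking thresholds:
  Dee: 1 of 3 neighbours < 2, holds.
  Fay: 1 of 4 neighbours < 4, holds.
  Hana: 1 of 2 neighbours ≥ 1, starts repeating the rumor.
  Lee: 1 of 4 neighbours ≥ 1, starts repeating the rumor.
  Mo: 1 of 3 neighbours < 3, holds.
  Pia: 2 of 4 neighbours < 3, holds.
Round 3 — checking thresholds:
  Ana: 1 of 2 neighbours ≥ 1, starts repeating the rumor.
  Dee: 1 of 3 neighbours < 2, holds.
  Fay: 2 of 4 neighbours < 4, holds.
  Kai: 1 of 3 neighbours < 2, holds.
  Mo: 2 of 3 neighbours < 3, holds.
  Pia: 2 of 4 neighbours < 3, holds.
Round 4 — checking thresholds:
  Dee: 1 of 3 neighbours < 2, holds.
  Fay: 2 of 4 neighbours < 4, holds.
  Kai: 2 of 3 neighbours ≥ 2, starts repeating the rumor.
  Mo: 2 of 3 neighbours < 3, holds.
  Pia: 2 of 4 neighbours < 3, holds.
Round 5 — checking thresholds:
  Dee: 2 of 3 neighbours ≥ 2, starts repeating the rumor.
  Fay: 2 of 4 neighbours < 4, holds.
  Mo: 2 of 3 neighbours < 3, holds.
  Pia: 2 of 4 neighbours < 3, holds.
Round 6 — checking thresholds:
  Fay: 2 of 4 neighbours < 4, holds.
  Mo: 2 of 3 neighbours < 3, holds.
  Pia: 3 of 4 neighbours ≥ 3, starts repeating the rumor.
Round 7 — no new spreads; cascade stops.

never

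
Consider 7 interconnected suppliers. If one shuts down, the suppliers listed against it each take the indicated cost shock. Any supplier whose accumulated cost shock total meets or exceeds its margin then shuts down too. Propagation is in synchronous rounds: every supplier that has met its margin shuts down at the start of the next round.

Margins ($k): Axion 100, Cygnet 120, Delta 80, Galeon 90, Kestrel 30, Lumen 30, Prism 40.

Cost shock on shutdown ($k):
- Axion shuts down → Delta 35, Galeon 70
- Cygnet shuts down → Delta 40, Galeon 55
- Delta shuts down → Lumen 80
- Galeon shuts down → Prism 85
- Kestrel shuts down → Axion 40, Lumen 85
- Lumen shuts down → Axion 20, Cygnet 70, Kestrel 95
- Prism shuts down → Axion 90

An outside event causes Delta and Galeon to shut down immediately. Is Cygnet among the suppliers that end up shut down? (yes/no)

no

Round 1 — Delta, Galeon shut down (initial).
  Lumen: +80 → 80 ≥ 30
  Prism: +85 → 85 ≥ 40
Round 2 — Lumen, Prism shut down.
  Axion: +20+90 → 110 ≥ 100
  Cygnet: +70 → 70 < 120
  Kestrel: +95 → 95 ≥ 30
Round 3 — Axion, Kestrel shut down.
No further shutdowns.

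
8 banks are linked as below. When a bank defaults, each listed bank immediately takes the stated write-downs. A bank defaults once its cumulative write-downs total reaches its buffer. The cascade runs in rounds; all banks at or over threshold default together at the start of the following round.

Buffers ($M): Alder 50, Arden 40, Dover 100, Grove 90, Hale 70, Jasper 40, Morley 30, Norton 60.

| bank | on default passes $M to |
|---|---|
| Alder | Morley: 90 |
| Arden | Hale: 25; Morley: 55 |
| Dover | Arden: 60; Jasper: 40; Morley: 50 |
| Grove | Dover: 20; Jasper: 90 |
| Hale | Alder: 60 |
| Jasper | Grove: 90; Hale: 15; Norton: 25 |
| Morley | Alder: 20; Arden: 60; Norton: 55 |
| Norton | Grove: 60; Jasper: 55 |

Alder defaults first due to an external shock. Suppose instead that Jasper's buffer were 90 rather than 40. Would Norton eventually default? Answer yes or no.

With Jasper's buffer at 90:
Round 1 — Alder defaults (initial).
  Morley: +90 → 90 ≥ 30
Round 2 — Morley defaults.
  Arden: +60 → 60 ≥ 40
  Norton: +55 → 55 < 60
Round 3 — Arden defaults.
  Hale: +25 → 25 < 70
No further defaults.

no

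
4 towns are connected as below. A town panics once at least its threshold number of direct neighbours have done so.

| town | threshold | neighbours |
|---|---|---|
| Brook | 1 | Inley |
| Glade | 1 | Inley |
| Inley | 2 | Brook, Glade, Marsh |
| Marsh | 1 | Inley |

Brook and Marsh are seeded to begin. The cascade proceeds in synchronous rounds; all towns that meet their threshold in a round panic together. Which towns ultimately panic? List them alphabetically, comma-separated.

Brook, Glade, Inley, Marsh

Round 1 — Brook, Marsh panic (initial).
Round 2 — checking thresholds:
  Inley: 2 of 3 neighbours ≥ 2, panics.
Round 3 — checking thresholds:
  Glade: 1 of 1 neighbours ≥ 1, panics.
Round 4 — no new panics; cascade stops.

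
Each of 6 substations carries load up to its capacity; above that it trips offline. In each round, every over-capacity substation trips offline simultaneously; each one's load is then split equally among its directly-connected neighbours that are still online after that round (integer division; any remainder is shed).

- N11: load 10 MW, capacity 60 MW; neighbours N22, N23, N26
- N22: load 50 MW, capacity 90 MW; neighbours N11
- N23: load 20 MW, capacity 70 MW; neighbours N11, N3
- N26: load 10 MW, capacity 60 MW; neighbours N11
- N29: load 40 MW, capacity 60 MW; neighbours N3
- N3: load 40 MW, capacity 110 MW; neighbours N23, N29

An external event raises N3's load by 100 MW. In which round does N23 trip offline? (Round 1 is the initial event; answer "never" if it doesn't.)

2

Round 1 — N3 at 140 > 110. N3 trips offline.
  N3 sheds 140 MW to N23, N29: 70 each.
    N23: 20+70 = 90 > 70
    N29: 40+70 = 110 > 60
Round 2 — N23, N29 trip offline.
  N23 sheds 90 MW to N11: 90 each.
    N11: 10+90 = 100 > 60
  N29 sheds 110 MW: no online neighbours, lost.
Round 3 — N11 trips offline.
  N11 sheds 100 MW to N22, N26: 50 each.
    N22: 50+50 = 100 > 90
    N26: 10+50 = 60 ≤ 60
Round 4 — N22 trips offline.
  N22 sheds 100 MW: no online neighbours, lost.
No further trips.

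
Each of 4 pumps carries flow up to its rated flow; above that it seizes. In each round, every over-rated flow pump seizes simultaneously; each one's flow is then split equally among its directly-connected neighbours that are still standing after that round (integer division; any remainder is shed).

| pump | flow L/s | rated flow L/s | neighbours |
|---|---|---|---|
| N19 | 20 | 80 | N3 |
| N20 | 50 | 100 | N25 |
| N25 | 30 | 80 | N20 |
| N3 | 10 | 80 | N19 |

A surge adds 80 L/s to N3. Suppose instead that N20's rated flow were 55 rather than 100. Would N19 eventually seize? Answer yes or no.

With N20's rated flow at 55:
Round 1 — N3 at 90 > 80. N3 seizes.
  N3 sheds 90 L/s to N19: 90 each.
    N19: 20+90 = 110 > 80
Round 2 — N19 seizes.
  N19 sheds 110 L/s: no online neighbours, lost.
No further seizures.

yes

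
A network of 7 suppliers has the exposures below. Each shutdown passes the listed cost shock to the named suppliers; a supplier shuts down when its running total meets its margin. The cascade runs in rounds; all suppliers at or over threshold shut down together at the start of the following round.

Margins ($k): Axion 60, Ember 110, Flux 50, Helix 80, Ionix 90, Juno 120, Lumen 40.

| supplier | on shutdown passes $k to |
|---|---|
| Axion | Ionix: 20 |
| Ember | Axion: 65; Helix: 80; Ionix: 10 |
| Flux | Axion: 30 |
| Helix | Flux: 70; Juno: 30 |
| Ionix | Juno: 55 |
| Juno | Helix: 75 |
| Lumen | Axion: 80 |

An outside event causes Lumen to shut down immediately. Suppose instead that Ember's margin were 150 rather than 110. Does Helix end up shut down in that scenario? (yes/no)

no

With Ember's margin at 150:
Round 1 — Lumen shuts down (initial).
  Axion: +80 → 80 ≥ 60
Round 2 — Axion shuts down.
  Ionix: +20 → 20 < 90
No further shutdowns.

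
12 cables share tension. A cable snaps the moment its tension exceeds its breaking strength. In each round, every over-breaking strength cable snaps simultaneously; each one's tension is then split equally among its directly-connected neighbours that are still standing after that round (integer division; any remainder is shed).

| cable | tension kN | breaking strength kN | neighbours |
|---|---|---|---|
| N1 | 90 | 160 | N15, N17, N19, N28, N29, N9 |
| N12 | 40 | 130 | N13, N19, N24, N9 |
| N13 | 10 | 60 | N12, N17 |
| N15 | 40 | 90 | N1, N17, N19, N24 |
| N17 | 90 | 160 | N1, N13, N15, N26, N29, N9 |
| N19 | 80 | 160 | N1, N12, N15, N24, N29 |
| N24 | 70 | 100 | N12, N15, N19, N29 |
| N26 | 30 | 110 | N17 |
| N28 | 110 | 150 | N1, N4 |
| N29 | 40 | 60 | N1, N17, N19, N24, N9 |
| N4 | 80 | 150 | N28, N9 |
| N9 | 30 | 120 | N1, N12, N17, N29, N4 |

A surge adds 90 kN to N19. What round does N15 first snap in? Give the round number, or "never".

3

Round 1 — N19 at 170 > 160. N19 snaps.
  N19 sheds 170 kN to N1, N12, N15, N24, N29: 34 each.
    N1: 90+34 = 124 ≤ 160
    N12: 40+34 = 74 ≤ 130
    N15: 40+34 = 74 ≤ 90
    N24: 70+34 = 104 > 100
    N29: 40+34 = 74 > 60
Round 2 — N24, N29 snap.
  N24 sheds 104 kN to N12, N15: 52 each.
    N12: 74+52 = 126 ≤ 130
    N15: 74+52 = 126 > 90
  N29 sheds 74 kN to N1, N17, N9: 24 each (2 lost).
    N1: 124+24 = 148 ≤ 160
    N17: 90+24 = 114 ≤ 160
    N9: 30+24 = 54 ≤ 120
Round 3 — N15 snaps.
  N15 sheds 126 kN to N1, N17: 63 each.
    N1: 148+63 = 211 > 160
    N17: 114+63 = 177 > 160
Round 4 — N1, N17 snap.
  N1 sheds 211 kN to N28, N9: 105 each (1 lost).
    N28: 110+105 = 215 > 150
    N9: 54+105 = 159 > 120
  N17 sheds 177 kN to N13, N26, N9: 59 each.
    N13: 10+59 = 69 > 60
    N26: 30+59 = 89 ≤ 110
    N9: 159+59 = 218 > 120
Round 5 — N13, N28, N9 snap.
  N13 sheds 69 kN to N12: 69 each.
    N12: 126+69 = 195 > 130
  N28 sheds 215 kN to N4: 215 each.
    N4: 80+215 = 295 > 150
  N9 sheds 218 kN to N12, N4: 109 each.
    N12: 195+109 = 304 > 130
    N4: 295+109 = 404 > 150
Round 6 — N12, N4 snap.
  N12 sheds 304 kN: no online neighbours, lost.
  N4 sheds 404 kN: no online neighbours, lost.
No further breaks.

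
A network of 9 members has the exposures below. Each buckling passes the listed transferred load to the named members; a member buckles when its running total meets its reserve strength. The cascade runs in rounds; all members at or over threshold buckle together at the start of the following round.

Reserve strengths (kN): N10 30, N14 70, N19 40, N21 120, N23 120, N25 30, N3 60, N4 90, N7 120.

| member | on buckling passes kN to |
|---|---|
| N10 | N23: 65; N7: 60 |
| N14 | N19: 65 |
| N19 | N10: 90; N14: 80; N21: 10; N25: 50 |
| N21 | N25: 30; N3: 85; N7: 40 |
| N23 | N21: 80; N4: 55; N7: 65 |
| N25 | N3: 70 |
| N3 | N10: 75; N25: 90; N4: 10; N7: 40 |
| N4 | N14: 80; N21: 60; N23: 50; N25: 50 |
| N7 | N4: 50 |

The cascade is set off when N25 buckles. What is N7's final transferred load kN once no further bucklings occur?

Round 1 — N25 buckles (initial).
  N3: +70 → 70 ≥ 60
Round 2 — N3 buckles.
  N10: +75 → 75 ≥ 30
  N4: +10 → 10 < 90
  N7: +40 → 40 < 120
Round 3 — N10 buckles.
  N23: +65 → 65 < 120
  N7: +60 → 100 < 120
No further bucklings.

100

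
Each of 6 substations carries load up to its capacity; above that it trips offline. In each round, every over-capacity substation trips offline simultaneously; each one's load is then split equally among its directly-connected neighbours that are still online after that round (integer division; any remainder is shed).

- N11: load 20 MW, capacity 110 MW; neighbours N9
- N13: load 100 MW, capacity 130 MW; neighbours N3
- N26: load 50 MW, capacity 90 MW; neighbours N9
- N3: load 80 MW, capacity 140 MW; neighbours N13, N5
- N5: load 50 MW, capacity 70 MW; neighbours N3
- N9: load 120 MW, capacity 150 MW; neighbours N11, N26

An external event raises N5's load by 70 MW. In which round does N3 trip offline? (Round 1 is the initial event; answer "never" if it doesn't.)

2

Round 1 — N5 at 120 > 70. N5 trips offline.
  N5 sheds 120 MW to N3: 120 each.
    N3: 80+120 = 200 > 140
Round 2 — N3 trips offline.
  N3 sheds 200 MW to N13: 200 each.
    N13: 100+200 = 300 > 130
Round 3 — N13 trips offline.
  N13 sheds 300 MW: no online neighbours, lost.
No further trips.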